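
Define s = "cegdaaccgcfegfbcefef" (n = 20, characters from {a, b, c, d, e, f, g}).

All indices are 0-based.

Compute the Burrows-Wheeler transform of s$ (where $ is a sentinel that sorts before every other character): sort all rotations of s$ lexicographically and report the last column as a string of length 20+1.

fdafab$gcgfccfegeccee

rank  rotation               last
    0  $cegdaaccgcfegfbcefef  f
    1  aaccgcfegfbcefef$cegd  d
    2  accgcfegfbcefef$cegda  a
    3  bcefef$cegdaaccgcfegf  f
    4  ccgcfegfbcefef$cegdaa  a
    5  cefef$cegdaaccgcfegfb  b
    6  cegdaaccgcfegfbcefef$  $
    7  cfegfbcefef$cegdaaccg  g
    8  cgcfegfbcefef$cegdaac  c
    9  daaccgcfegfbcefef$ceg  g
   10  ef$cegdaaccgcfegfbcef  f
   11  efef$cegdaaccgcfegfbc  c
   12  egdaaccgcfegfbcefef$c  c
   13  egfbcefef$cegdaaccgcf  f
   14  f$cegdaaccgcfegfbcefe  e
   15  fbcefef$cegdaaccgcfeg  g
   16  fef$cegdaaccgcfegfbce  e
   17  fegfbcefef$cegdaaccgc  c
   18  gcfegfbcefef$cegdaacc  c
   19  gdaaccgcfegfbcefef$ce  e
   20  gfbcefef$cegdaaccgcfe  e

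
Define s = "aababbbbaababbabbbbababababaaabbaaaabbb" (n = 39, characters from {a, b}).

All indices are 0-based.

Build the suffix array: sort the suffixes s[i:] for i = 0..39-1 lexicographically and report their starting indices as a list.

[32, 27, 33, 8, 0, 28, 34, 25, 23, 21, 19, 9, 1, 29, 11, 35, 3, 14, 38, 31, 26, 7, 24, 22, 20, 18, 10, 2, 13, 37, 30, 6, 17, 12, 36, 5, 16, 4, 15]

rank | idx | suffix
   0 |  32 | aaaabbb
   1 |  27 | aaabbaaaabbb
   2 |  33 | aaabbb
   3 |   8 | aababbabbbbababababaaabbaaaabbb
   4 |   0 | aababbbbaababbabbbbababababaaabbaaaabbb
   5 |  28 | aabbaaaabbb
   6 |  34 | aabbb
   7 |  25 | abaaabbaaaabbb
   8 |  23 | ababaaabbaaaabbb
   9 |  21 | abababaaabbaaaabbb
  10 |  19 | ababababaaabbaaaabbb
  11 |   9 | ababbabbbbababababaaabbaaaabbb
  12 |   1 | ababbbbaababbabbbbababababaaabbaaaabbb
  13 |  29 | abbaaaabbb
  14 |  11 | abbabbbbababababaaabbaaaabbb
  15 |  35 | abbb
  16 |   3 | abbbbaababbabbbbababababaaabbaaaabbb
  17 |  14 | abbbbababababaaabbaaaabbb
  18 |  38 | b
  19 |  31 | baaaabbb
  20 |  26 | baaabbaaaabbb
  21 |   7 | baababbabbbbababababaaabbaaaabbb
  22 |  24 | babaaabbaaaabbb
  23 |  22 | bababaaabbaaaabbb
  24 |  20 | babababaaabbaaaabbb
  25 |  18 | bababababaaabbaaaabbb
  26 |  10 | babbabbbbababababaaabbaaaabbb
  27 |   2 | babbbbaababbabbbbababababaaabbaaaabbb
  28 |  13 | babbbbababababaaabbaaaabbb
  29 |  37 | bb
  30 |  30 | bbaaaabbb
  31 |   6 | bbaababbabbbbababababaaabbaaaabbb
  32 |  17 | bbababababaaabbaaaabbb
  33 |  12 | bbabbbbababababaaabbaaaabbb
  34 |  36 | bbb
  35 |   5 | bbbaababbabbbbababababaaabbaaaabbb
  36 |  16 | bbbababababaaabbaaaabbb
  37 |   4 | bbbbaababbabbbbababababaaabbaaaabbb
  38 |  15 | bbbbababababaaabbaaaabbb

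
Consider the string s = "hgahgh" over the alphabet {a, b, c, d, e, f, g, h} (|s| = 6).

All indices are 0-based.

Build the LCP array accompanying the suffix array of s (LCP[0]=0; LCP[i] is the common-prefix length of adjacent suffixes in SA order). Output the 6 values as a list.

[0, 0, 1, 0, 1, 2]

rank | idx | suffix
   0 |   2 | ahgh
   1 |   1 | gahgh
   2 |   4 | gh
   3 |   5 | h
   4 |   0 | hgahgh
   5 |   3 | hgh

SA = [2, 1, 4, 5, 0, 3]
i: (SA[i-1],SA[i]) lcp shared
  1: (2,1) 0 ''
  2: (1,4) 1 'g'
  3: (4,5) 0 ''
  4: (5,0) 1 'h'
  5: (0,3) 2 'hg'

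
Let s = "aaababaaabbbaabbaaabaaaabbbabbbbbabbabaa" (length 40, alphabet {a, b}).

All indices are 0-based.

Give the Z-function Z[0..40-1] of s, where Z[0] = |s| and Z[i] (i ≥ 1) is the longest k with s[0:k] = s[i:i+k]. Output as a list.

Z[0]=40
i=1: outside box; Z[1]=2 grow→box=[1,3)
i=2: min(r-i=1, Z[1]=2)=1; Z[2]=1
i=3: outside box; Z[3]=0
i=4: outside box; Z[4]=1 grow→box=[4,5)
i=5: outside box; Z[5]=0
i=6: outside box; Z[6]=4 grow→box=[6,10)
i=7: min(r-i=3, Z[1]=2)=2; Z[7]=2
i=8: min(r-i=2, Z[2]=1)=1; Z[8]=1
i=9: min(r-i=1, Z[3]=0)=0; Z[9]=0
i=10: outside box; Z[10]=0
i=11: outside box; Z[11]=0
i=12: outside box; Z[12]=2 grow→box=[12,14)
i=13: min(r-i=1, Z[1]=2)=1; Z[13]=1
i=14: outside box; Z[14]=0
i=15: outside box; Z[15]=0
i=16: outside box; Z[16]=5 grow→box=[16,21)
i=17: min(r-i=4, Z[1]=2)=2; Z[17]=2
i=18: min(r-i=3, Z[2]=1)=1; Z[18]=1
i=19: min(r-i=2, Z[3]=0)=0; Z[19]=0
i=20: min(r-i=1, Z[4]=1)=1; Z[20]=3 grow→box=[20,23)
i=21: min(r-i=2, Z[1]=2)=2; Z[21]=4 grow→box=[21,25)
i=22: min(r-i=3, Z[1]=2)=2; Z[22]=2
i=23: min(r-i=2, Z[2]=1)=1; Z[23]=1
i=24: min(r-i=1, Z[3]=0)=0; Z[24]=0
i=25: outside box; Z[25]=0
i=26: outside box; Z[26]=0
i=27: outside box; Z[27]=1 grow→box=[27,28)
i=28: outside box; Z[28]=0
i=29: outside box; Z[29]=0
i=30: outside box; Z[30]=0
i=31: outside box; Z[31]=0
i=32: outside box; Z[32]=0
i=33: outside box; Z[33]=1 grow→box=[33,34)
i=34: outside box; Z[34]=0
i=35: outside box; Z[35]=0
i=36: outside box; Z[36]=1 grow→box=[36,37)
i=37: outside box; Z[37]=0
i=38: outside box; Z[38]=2 grow→box=[38,40)
i=39: min(r-i=1, Z[1]=2)=1; Z[39]=1

[40, 2, 1, 0, 1, 0, 4, 2, 1, 0, 0, 0, 2, 1, 0, 0, 5, 2, 1, 0, 3, 4, 2, 1, 0, 0, 0, 1, 0, 0, 0, 0, 0, 1, 0, 0, 1, 0, 2, 1]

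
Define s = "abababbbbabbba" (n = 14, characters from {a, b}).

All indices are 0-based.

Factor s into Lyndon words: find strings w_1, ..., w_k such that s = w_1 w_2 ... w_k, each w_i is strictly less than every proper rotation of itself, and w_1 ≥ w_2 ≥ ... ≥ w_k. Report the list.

emit factor 1: 'abababbbbabbb' (i=0, period=13)
emit factor 2: 'a' (i=13, period=1)

["abababbbbabbb", "a"]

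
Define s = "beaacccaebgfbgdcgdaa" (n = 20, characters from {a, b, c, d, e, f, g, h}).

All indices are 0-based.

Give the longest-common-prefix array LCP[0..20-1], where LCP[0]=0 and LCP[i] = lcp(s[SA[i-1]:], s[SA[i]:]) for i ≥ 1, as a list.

[0, 1, 2, 1, 1, 0, 1, 2, 0, 1, 2, 1, 0, 1, 0, 1, 0, 0, 2, 1]

rank→(start, suffix):
  0 → (19, 'a')
  1 → (18, 'aa')
  2 → (2, 'aacccaebgfbgdcgdaa')
  3 → (3, 'acccaebgfbgdcgdaa')
  4 → (7, 'aebgfbgdcgdaa')
  5 → (0, 'beaacccaebgfbgdcgdaa')
  6 → (12, 'bgdcgdaa')
  7 → (9, 'bgfbgdcgdaa')
  8 → (6, 'caebgfbgdcgdaa')
  9 → (5, 'ccaebgfbgdcgdaa')
  10 → (4, 'cccaebgfbgdcgdaa')
  11 → (15, 'cgdaa')
  12 → (17, 'daa')
  13 → (14, 'dcgdaa')
  14 → (1, 'eaacccaebgfbgdcgdaa')
  15 → (8, 'ebgfbgdcgdaa')
  16 → (11, 'fbgdcgdaa')
  17 → (16, 'gdaa')
  18 → (13, 'gdcgdaa')
  19 → (10, 'gfbgdcgdaa')

SA = [19, 18, 2, 3, 7, 0, 12, 9, 6, 5, 4, 15, 17, 14, 1, 8, 11, 16, 13, 10]
[i] adj suffixes → lcp
  [1] 19/18 → 1 ('a')
  [2] 18/2 → 2 ('aa')
  [3] 2/3 → 1 ('a')
  [4] 3/7 → 1 ('a')
  [5] 7/0 → 0 ('')
  [6] 0/12 → 1 ('b')
  [7] 12/9 → 2 ('bg')
  [8] 9/6 → 0 ('')
  [9] 6/5 → 1 ('c')
  [10] 5/4 → 2 ('cc')
  [11] 4/15 → 1 ('c')
  [12] 15/17 → 0 ('')
  [13] 17/14 → 1 ('d')
  [14] 14/1 → 0 ('')
  [15] 1/8 → 1 ('e')
  [16] 8/11 → 0 ('')
  [17] 11/16 → 0 ('')
  [18] 16/13 → 2 ('gd')
  [19] 13/10 → 1 ('g')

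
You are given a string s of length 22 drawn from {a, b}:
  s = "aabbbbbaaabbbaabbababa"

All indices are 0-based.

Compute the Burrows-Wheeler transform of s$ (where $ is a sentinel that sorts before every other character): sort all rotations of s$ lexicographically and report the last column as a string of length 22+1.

rank  rotation                 last
    0  $aabbbbbaaabbbaabbababa  a
    1  a$aabbbbbaaabbbaabbabab  b
    2  aaabbbaabbababa$aabbbbb  b
    3  aabbababa$aabbbbbaaabbb  b
    4  aabbbaabbababa$aabbbbba  a
    5  aabbbbbaaabbbaabbababa$  $
    6  aba$aabbbbbaaabbbaabbab  b
    7  ababa$aabbbbbaaabbbaabb  b
    8  abbababa$aabbbbbaaabbba  a
    9  abbbaabbababa$aabbbbbaa  a
   10  abbbbbaaabbbaabbababa$a  a
   11  ba$aabbbbbaaabbbaabbaba  a
   12  baaabbbaabbababa$aabbbb  b
   13  baabbababa$aabbbbbaaabb  b
   14  baba$aabbbbbaaabbbaabba  a
   15  bababa$aabbbbbaaabbbaab  b
   16  bbaaabbbaabbababa$aabbb  b
   17  bbaabbababa$aabbbbbaaab  b
   18  bbababa$aabbbbbaaabbbaa  a
   19  bbbaaabbbaabbababa$aabb  b
   20  bbbaabbababa$aabbbbbaaa  a
   21  bbbbaaabbbaabbababa$aab  b
   22  bbbbbaaabbbaabbababa$aa  a

abbba$bbaaaabbabbbababa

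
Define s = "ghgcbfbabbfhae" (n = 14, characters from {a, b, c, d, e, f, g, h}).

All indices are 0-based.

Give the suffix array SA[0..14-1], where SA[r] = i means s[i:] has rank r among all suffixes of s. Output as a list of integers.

rank | idx | suffix
   0 |   7 | abbfhae
   1 |  12 | ae
   2 |   6 | babbfhae
   3 |   8 | bbfhae
   4 |   4 | bfbabbfhae
   5 |   9 | bfhae
   6 |   3 | cbfbabbfhae
   7 |  13 | e
   8 |   5 | fbabbfhae
   9 |  10 | fhae
  10 |   2 | gcbfbabbfhae
  11 |   0 | ghgcbfbabbfhae
  12 |  11 | hae
  13 |   1 | hgcbfbabbfhae

[7, 12, 6, 8, 4, 9, 3, 13, 5, 10, 2, 0, 11, 1]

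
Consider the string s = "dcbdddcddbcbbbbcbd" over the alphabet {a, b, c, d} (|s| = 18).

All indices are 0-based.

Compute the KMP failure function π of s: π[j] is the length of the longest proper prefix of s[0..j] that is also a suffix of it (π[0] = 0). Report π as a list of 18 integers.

[0, 0, 0, 1, 1, 1, 2, 1, 1, 0, 0, 0, 0, 0, 0, 0, 0, 1]

π[0] = 0
j=1 s[j]='c': π[1]=0 (border '')
j=2 s[j]='b': π[2]=0 (border '')
j=3 s[j]='d': π[3]=1 (border 'd')
j=4 s[j]='d': k: 1→0; π[4]=1 (border 'd')
j=5 s[j]='d': k: 1→0; π[5]=1 (border 'd')
j=6 s[j]='c': π[6]=2 (border 'dc')
j=7 s[j]='d': k: 2→0; π[7]=1 (border 'd')
j=8 s[j]='d': k: 1→0; π[8]=1 (border 'd')
j=9 s[j]='b': k: 1→0; π[9]=0 (border '')
j=10 s[j]='c': π[10]=0 (border '')
j=11 s[j]='b': π[11]=0 (border '')
j=12 s[j]='b': π[12]=0 (border '')
j=13 s[j]='b': π[13]=0 (border '')
j=14 s[j]='b': π[14]=0 (border '')
j=15 s[j]='c': π[15]=0 (border '')
j=16 s[j]='b': π[16]=0 (border '')
j=17 s[j]='d': π[17]=1 (border 'd')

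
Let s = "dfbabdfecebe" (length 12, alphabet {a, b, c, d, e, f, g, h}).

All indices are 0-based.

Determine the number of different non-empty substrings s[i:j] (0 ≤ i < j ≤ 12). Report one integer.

71

rank→(start, suffix):
  0 → (3, 'abdfecebe')
  1 → (2, 'babdfecebe')
  2 → (4, 'bdfecebe')
  3 → (10, 'be')
  4 → (8, 'cebe')
  5 → (0, 'dfbabdfecebe')
  6 → (5, 'dfecebe')
  7 → (11, 'e')
  8 → (9, 'ebe')
  9 → (7, 'ecebe')
  10 → (1, 'fbabdfecebe')
  11 → (6, 'fecebe')

SA = [3, 2, 4, 10, 8, 0, 5, 11, 9, 7, 1, 6]
i: (SA[i-1],SA[i]) lcp shared
  1: (3,2) 0 ''
  2: (2,4) 1 'b'
  3: (4,10) 1 'b'
  4: (10,8) 0 ''
  5: (8,0) 0 ''
  6: (0,5) 2 'df'
  7: (5,11) 0 ''
  8: (11,9) 1 'e'
  9: (9,7) 1 'e'
  10: (7,1) 0 ''
  11: (1,6) 1 'f'

n(n+1)/2 = 12·13/2 = 78
Σ LCP = 0 + 0 + 1 + 1 + 0 + 0 + 2 + 0 + 1 + 1 + 0 + 1 = 7
distinct = 78 − 7 = 71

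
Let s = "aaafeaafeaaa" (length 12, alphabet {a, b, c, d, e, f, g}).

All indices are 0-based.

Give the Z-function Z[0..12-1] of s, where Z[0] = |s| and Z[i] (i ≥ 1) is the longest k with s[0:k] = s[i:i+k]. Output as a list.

Z[0]=12
i=1: fresh scan; Z[1]=2 grow→box=[1,3)
i=2: min(r-i=1, Z[1]=2)=1; Z[2]=1
i=3: fresh scan; Z[3]=0
i=4: fresh scan; Z[4]=0
i=5: fresh scan; Z[5]=2 grow→box=[5,7)
i=6: min(r-i=1, Z[1]=2)=1; Z[6]=1
i=7: fresh scan; Z[7]=0
i=8: fresh scan; Z[8]=0
i=9: fresh scan; Z[9]=3 grow→box=[9,12)
i=10: min(r-i=2, Z[1]=2)=2; Z[10]=2
i=11: min(r-i=1, Z[2]=1)=1; Z[11]=1

[12, 2, 1, 0, 0, 2, 1, 0, 0, 3, 2, 1]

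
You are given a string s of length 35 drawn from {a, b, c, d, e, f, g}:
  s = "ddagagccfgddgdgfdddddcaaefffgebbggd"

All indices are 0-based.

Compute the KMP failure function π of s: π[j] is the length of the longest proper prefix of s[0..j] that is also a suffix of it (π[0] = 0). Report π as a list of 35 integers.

π[0] = 0
j=1 s[j]='d': π[1]=1 (border 'd')
j=2 s[j]='a': k: 1→0; π[2]=0 (border '')
j=3 s[j]='g': π[3]=0 (border '')
j=4 s[j]='a': π[4]=0 (border '')
j=5 s[j]='g': π[5]=0 (border '')
j=6 s[j]='c': π[6]=0 (border '')
j=7 s[j]='c': π[7]=0 (border '')
j=8 s[j]='f': π[8]=0 (border '')
j=9 s[j]='g': π[9]=0 (border '')
j=10 s[j]='d': π[10]=1 (border 'd')
j=11 s[j]='d': π[11]=2 (border 'dd')
j=12 s[j]='g': k: 2→1→0; π[12]=0 (border '')
j=13 s[j]='d': π[13]=1 (border 'd')
j=14 s[j]='g': k: 1→0; π[14]=0 (border '')
j=15 s[j]='f': π[15]=0 (border '')
j=16 s[j]='d': π[16]=1 (border 'd')
j=17 s[j]='d': π[17]=2 (border 'dd')
j=18 s[j]='d': k: 2→1; π[18]=2 (border 'dd')
j=19 s[j]='d': k: 2→1; π[19]=2 (border 'dd')
j=20 s[j]='d': k: 2→1; π[20]=2 (border 'dd')
j=21 s[j]='c': k: 2→1→0; π[21]=0 (border '')
j=22 s[j]='a': π[22]=0 (border '')
j=23 s[j]='a': π[23]=0 (border '')
j=24 s[j]='e': π[24]=0 (border '')
j=25 s[j]='f': π[25]=0 (border '')
j=26 s[j]='f': π[26]=0 (border '')
j=27 s[j]='f': π[27]=0 (border '')
j=28 s[j]='g': π[28]=0 (border '')
j=29 s[j]='e': π[29]=0 (border '')
j=30 s[j]='b': π[30]=0 (border '')
j=31 s[j]='b': π[31]=0 (border '')
j=32 s[j]='g': π[32]=0 (border '')
j=33 s[j]='g': π[33]=0 (border '')
j=34 s[j]='d': π[34]=1 (border 'd')

[0, 1, 0, 0, 0, 0, 0, 0, 0, 0, 1, 2, 0, 1, 0, 0, 1, 2, 2, 2, 2, 0, 0, 0, 0, 0, 0, 0, 0, 0, 0, 0, 0, 0, 1]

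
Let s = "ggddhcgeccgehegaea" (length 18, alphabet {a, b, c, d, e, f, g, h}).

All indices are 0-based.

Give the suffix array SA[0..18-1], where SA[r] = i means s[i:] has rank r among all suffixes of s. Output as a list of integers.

rank→(start, suffix):
  0 → (17, 'a')
  1 → (15, 'aea')
  2 → (8, 'ccgehegaea')
  3 → (5, 'cgeccgehegaea')
  4 → (9, 'cgehegaea')
  5 → (2, 'ddhcgeccgehegaea')
  6 → (3, 'dhcgeccgehegaea')
  7 → (16, 'ea')
  8 → (7, 'eccgehegaea')
  9 → (13, 'egaea')
  10 → (11, 'ehegaea')
  11 → (14, 'gaea')
  12 → (1, 'gddhcgeccgehegaea')
  13 → (6, 'geccgehegaea')
  14 → (10, 'gehegaea')
  15 → (0, 'ggddhcgeccgehegaea')
  16 → (4, 'hcgeccgehegaea')
  17 → (12, 'hegaea')

[17, 15, 8, 5, 9, 2, 3, 16, 7, 13, 11, 14, 1, 6, 10, 0, 4, 12]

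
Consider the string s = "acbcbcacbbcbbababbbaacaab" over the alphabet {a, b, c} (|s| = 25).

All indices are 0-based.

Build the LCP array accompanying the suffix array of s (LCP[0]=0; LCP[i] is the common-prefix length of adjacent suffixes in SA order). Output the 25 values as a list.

[0, 2, 1, 2, 2, 1, 2, 3, 0, 1, 2, 3, 1, 3, 2, 2, 1, 2, 3, 0, 2, 1, 3, 2, 3]

rank | idx | suffix
   0 |  22 | aab
   1 |  19 | aacaab
   2 |  23 | ab
   3 |  13 | ababbbaacaab
   4 |  15 | abbbaacaab
   5 |  20 | acaab
   6 |   6 | acbbcbbababbbaacaab
   7 |   0 | acbcbcacbbcbbababbbaacaab
   8 |  24 | b
   9 |  18 | baacaab
  10 |  12 | bababbbaacaab
  11 |  14 | babbbaacaab
  12 |  17 | bbaacaab
  13 |  11 | bbababbbaacaab
  14 |  16 | bbbaacaab
  15 |   8 | bbcbbababbbaacaab
  16 |   4 | bcacbbcbbababbbaacaab
  17 |   9 | bcbbababbbaacaab
  18 |   2 | bcbcacbbcbbababbbaacaab
  19 |  21 | caab
  20 |   5 | cacbbcbbababbbaacaab
  21 |  10 | cbbababbbaacaab
  22 |   7 | cbbcbbababbbaacaab
  23 |   3 | cbcacbbcbbababbbaacaab
  24 |   1 | cbcbcacbbcbbababbbaacaab

SA = [22, 19, 23, 13, 15, 20, 6, 0, 24, 18, 12, 14, 17, 11, 16, 8, 4, 9, 2, 21, 5, 10, 7, 3, 1]
i: (SA[i-1],SA[i]) lcp shared
  1: (22,19) 2 'aa'
  2: (19,23) 1 'a'
  3: (23,13) 2 'ab'
  4: (13,15) 2 'ab'
  5: (15,20) 1 'a'
  6: (20,6) 2 'ac'
  7: (6,0) 3 'acb'
  8: (0,24) 0 ''
  9: (24,18) 1 'b'
  10: (18,12) 2 'ba'
  11: (12,14) 3 'bab'
  12: (14,17) 1 'b'
  13: (17,11) 3 'bba'
  14: (11,16) 2 'bb'
  15: (16,8) 2 'bb'
  16: (8,4) 1 'b'
  17: (4,9) 2 'bc'
  18: (9,2) 3 'bcb'
  19: (2,21) 0 ''
  20: (21,5) 2 'ca'
  21: (5,10) 1 'c'
  22: (10,7) 3 'cbb'
  23: (7,3) 2 'cb'
  24: (3,1) 3 'cbc'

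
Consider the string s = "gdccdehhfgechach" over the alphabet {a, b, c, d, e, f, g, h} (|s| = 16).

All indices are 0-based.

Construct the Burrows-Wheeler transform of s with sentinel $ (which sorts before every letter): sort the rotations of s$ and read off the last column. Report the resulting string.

rank  rotation           last
    0  $gdccdehhfgechach  h
    1  ach$gdccdehhfgech  h
    2  ccdehhfgechach$gd  d
    3  cdehhfgechach$gdc  c
    4  ch$gdccdehhfgecha  a
    5  chach$gdccdehhfge  e
    6  dccdehhfgechach$g  g
    7  dehhfgechach$gdcc  c
    8  echach$gdccdehhfg  g
    9  ehhfgechach$gdccd  d
   10  fgechach$gdccdehh  h
   11  gdccdehhfgechach$  $
   12  gechach$gdccdehhf  f
   13  h$gdccdehhfgechac  c
   14  hach$gdccdehhfgec  c
   15  hfgechach$gdccdeh  h
   16  hhfgechach$gdccde  e

hhdcaegcgdh$fcche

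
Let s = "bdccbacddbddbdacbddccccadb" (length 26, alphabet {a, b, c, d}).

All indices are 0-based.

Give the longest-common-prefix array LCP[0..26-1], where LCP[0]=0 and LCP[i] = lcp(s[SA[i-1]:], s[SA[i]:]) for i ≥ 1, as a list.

sorted suffixes:
  #0 SA[0]=14  'acbddccccadb'
  #1 SA[1]=5  'acddbddbdacbddccccadb'
  #2 SA[2]=23  'adb'
  #3 SA[3]=25  'b'
  #4 SA[4]=4  'bacddbddbdacbddccccadb'
  #5 SA[5]=12  'bdacbddccccadb'
  #6 SA[6]=0  'bdccbacddbddbdacbddccccadb'
  #7 SA[7]=9  'bddbdacbddccccadb'
  #8 SA[8]=16  'bddccccadb'
  #9 SA[9]=22  'cadb'
  #10 SA[10]=3  'cbacddbddbdacbddccccadb'
  #11 SA[11]=15  'cbddccccadb'
  #12 SA[12]=21  'ccadb'
  #13 SA[13]=2  'ccbacddbddbdacbddccccadb'
  #14 SA[14]=20  'cccadb'
  #15 SA[15]=19  'ccccadb'
  #16 SA[16]=6  'cddbddbdacbddccccadb'
  #17 SA[17]=13  'dacbddccccadb'
  #18 SA[18]=24  'db'
  #19 SA[19]=11  'dbdacbddccccadb'
  #20 SA[20]=8  'dbddbdacbddccccadb'
  #21 SA[21]=1  'dccbacddbddbdacbddccccadb'
  #22 SA[22]=18  'dccccadb'
  #23 SA[23]=10  'ddbdacbddccccadb'
  #24 SA[24]=7  'ddbddbdacbddccccadb'
  #25 SA[25]=17  'ddccccadb'

SA = [14, 5, 23, 25, 4, 12, 0, 9, 16, 22, 3, 15, 21, 2, 20, 19, 6, 13, 24, 11, 8, 1, 18, 10, 7, 17]
rank  pair      lcp
   1  s[14:],s[5:]  2  'ac'
   2  s[5:],s[23:]  1  'a'
   3  s[23:],s[25:]  0  ''
   4  s[25:],s[4:]  1  'b'
   5  s[4:],s[12:]  1  'b'
   6  s[12:],s[0:]  2  'bd'
   7  s[0:],s[9:]  2  'bd'
   8  s[9:],s[16:]  3  'bdd'
   9  s[16:],s[22:]  0  ''
  10  s[22:],s[3:]  1  'c'
  11  s[3:],s[15:]  2  'cb'
  12  s[15:],s[21:]  1  'c'
  13  s[21:],s[2:]  2  'cc'
  14  s[2:],s[20:]  2  'cc'
  15  s[20:],s[19:]  3  'ccc'
  16  s[19:],s[6:]  1  'c'
  17  s[6:],s[13:]  0  ''
  18  s[13:],s[24:]  1  'd'
  19  s[24:],s[11:]  2  'db'
  20  s[11:],s[8:]  3  'dbd'
  21  s[8:],s[1:]  1  'd'
  22  s[1:],s[18:]  3  'dcc'
  23  s[18:],s[10:]  1  'd'
  24  s[10:],s[7:]  4  'ddbd'
  25  s[7:],s[17:]  2  'dd'

[0, 2, 1, 0, 1, 1, 2, 2, 3, 0, 1, 2, 1, 2, 2, 3, 1, 0, 1, 2, 3, 1, 3, 1, 4, 2]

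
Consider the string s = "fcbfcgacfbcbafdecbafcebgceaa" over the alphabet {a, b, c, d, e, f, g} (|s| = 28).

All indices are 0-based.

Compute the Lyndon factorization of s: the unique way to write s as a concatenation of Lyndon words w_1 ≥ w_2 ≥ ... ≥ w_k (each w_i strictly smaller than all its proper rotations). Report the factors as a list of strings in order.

emit factor 1: 'f' (i=0, period=1)
emit factor 2: 'c' (i=1, period=1)
emit factor 3: 'bfcg' (i=2, period=4)
emit factor 4: 'acfbcbafdecbafcebgce' (i=6, period=20)
emit factor 5: 'a' (i=26, period=1)
emit factor 6: 'a' (i=27, period=1)

["f", "c", "bfcg", "acfbcbafdecbafcebgce", "a", "a"]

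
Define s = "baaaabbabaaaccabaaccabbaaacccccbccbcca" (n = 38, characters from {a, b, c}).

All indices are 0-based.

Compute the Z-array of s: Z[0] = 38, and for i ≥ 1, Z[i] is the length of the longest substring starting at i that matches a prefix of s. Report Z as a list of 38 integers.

Z[0]=38
i=1: outside box; Z[1]=0
i=2: outside box; Z[2]=0
i=3: outside box; Z[3]=0
i=4: outside box; Z[4]=0
i=5: outside box; Z[5]=1 grow→box=[5,6)
i=6: outside box; Z[6]=2 grow→box=[6,8)
i=7: min(r-i=1, Z[1]=0)=0; Z[7]=0
i=8: outside box; Z[8]=4 grow→box=[8,12)
i=9: min(r-i=3, Z[1]=0)=0; Z[9]=0
i=10: min(r-i=2, Z[2]=0)=0; Z[10]=0
i=11: min(r-i=1, Z[3]=0)=0; Z[11]=0
i=12: outside box; Z[12]=0
i=13: outside box; Z[13]=0
i=14: outside box; Z[14]=0
i=15: outside box; Z[15]=3 grow→box=[15,18)
i=16: min(r-i=2, Z[1]=0)=0; Z[16]=0
i=17: min(r-i=1, Z[2]=0)=0; Z[17]=0
i=18: outside box; Z[18]=0
i=19: outside box; Z[19]=0
i=20: outside box; Z[20]=0
i=21: outside box; Z[21]=1 grow→box=[21,22)
i=22: outside box; Z[22]=4 grow→box=[22,26)
i=23: min(r-i=3, Z[1]=0)=0; Z[23]=0
i=24: min(r-i=2, Z[2]=0)=0; Z[24]=0
i=25: min(r-i=1, Z[3]=0)=0; Z[25]=0
i=26: outside box; Z[26]=0
i=27: outside box; Z[27]=0
i=28: outside box; Z[28]=0
i=29: outside box; Z[29]=0
i=30: outside box; Z[30]=0
i=31: outside box; Z[31]=1 grow→box=[31,32)
i=32: outside box; Z[32]=0
i=33: outside box; Z[33]=0
i=34: outside box; Z[34]=1 grow→box=[34,35)
i=35: outside box; Z[35]=0
i=36: outside box; Z[36]=0
i=37: outside box; Z[37]=0

[38, 0, 0, 0, 0, 1, 2, 0, 4, 0, 0, 0, 0, 0, 0, 3, 0, 0, 0, 0, 0, 1, 4, 0, 0, 0, 0, 0, 0, 0, 0, 1, 0, 0, 1, 0, 0, 0]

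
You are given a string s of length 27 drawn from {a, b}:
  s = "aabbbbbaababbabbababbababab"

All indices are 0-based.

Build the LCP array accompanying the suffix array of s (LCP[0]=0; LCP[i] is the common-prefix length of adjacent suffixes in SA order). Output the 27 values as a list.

[0, 3, 1, 2, 4, 4, 7, 2, 7, 5, 3, 0, 1, 2, 3, 5, 5, 3, 8, 6, 1, 3, 6, 4, 2, 3, 4]

rank→(start, suffix):
  0 → (7, 'aababbabbababbababab')
  1 → (0, 'aabbbbbaababbabbababbababab')
  2 → (25, 'ab')
  3 → (23, 'abab')
  4 → (21, 'ababab')
  5 → (16, 'ababbababab')
  6 → (8, 'ababbabbababbababab')
  7 → (18, 'abbababab')
  8 → (13, 'abbababbababab')
  9 → (10, 'abbabbababbababab')
  10 → (1, 'abbbbbaababbabbababbababab')
  11 → (26, 'b')
  12 → (6, 'baababbabbababbababab')
  13 → (24, 'bab')
  14 → (22, 'babab')
  15 → (20, 'bababab')
  16 → (15, 'bababbababab')
  17 → (17, 'babbababab')
  18 → (12, 'babbababbababab')
  19 → (9, 'babbabbababbababab')
  20 → (5, 'bbaababbabbababbababab')
  21 → (19, 'bbababab')
  22 → (14, 'bbababbababab')
  23 → (11, 'bbabbababbababab')
  24 → (4, 'bbbaababbabbababbababab')
  25 → (3, 'bbbbaababbabbababbababab')
  26 → (2, 'bbbbbaababbabbababbababab')

SA = [7, 0, 25, 23, 21, 16, 8, 18, 13, 10, 1, 26, 6, 24, 22, 20, 15, 17, 12, 9, 5, 19, 14, 11, 4, 3, 2]
rank  pair      lcp
   1  s[7:],s[0:]  3  'aab'
   2  s[0:],s[25:]  1  'a'
   3  s[25:],s[23:]  2  'ab'
   4  s[23:],s[21:]  4  'abab'
   5  s[21:],s[16:]  4  'abab'
   6  s[16:],s[8:]  7  'ababbab'
   7  s[8:],s[18:]  2  'ab'
   8  s[18:],s[13:]  7  'abbabab'
   9  s[13:],s[10:]  5  'abbab'
  10  s[10:],s[1:]  3  'abb'
  11  s[1:],s[26:]  0  ''
  12  s[26:],s[6:]  1  'b'
  13  s[6:],s[24:]  2  'ba'
  14  s[24:],s[22:]  3  'bab'
  15  s[22:],s[20:]  5  'babab'
  16  s[20:],s[15:]  5  'babab'
  17  s[15:],s[17:]  3  'bab'
  18  s[17:],s[12:]  8  'babbabab'
  19  s[12:],s[9:]  6  'babbab'
  20  s[9:],s[5:]  1  'b'
  21  s[5:],s[19:]  3  'bba'
  22  s[19:],s[14:]  6  'bbabab'
  23  s[14:],s[11:]  4  'bbab'
  24  s[11:],s[4:]  2  'bb'
  25  s[4:],s[3:]  3  'bbb'
  26  s[3:],s[2:]  4  'bbbb'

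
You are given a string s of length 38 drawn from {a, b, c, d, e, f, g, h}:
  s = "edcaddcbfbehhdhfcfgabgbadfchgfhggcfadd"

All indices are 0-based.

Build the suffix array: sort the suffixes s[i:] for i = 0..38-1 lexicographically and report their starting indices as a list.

[19, 35, 3, 23, 22, 9, 7, 20, 2, 6, 33, 16, 26, 37, 1, 5, 36, 4, 24, 13, 0, 10, 34, 8, 15, 25, 17, 29, 18, 21, 32, 28, 31, 12, 14, 27, 30, 11]

rank→(start, suffix):
  0 → (19, 'abgbadfchgfhggcfadd')
  1 → (35, 'add')
  2 → (3, 'addcbfbehhdhfcfgabgbadfchgfhggcfadd')
  3 → (23, 'adfchgfhggcfadd')
  4 → (22, 'badfchgfhggcfadd')
  5 → (9, 'behhdhfcfgabgbadfchgfhggcfadd')
  6 → (7, 'bfbehhdhfcfgabgbadfchgfhggcfadd')
  7 → (20, 'bgbadfchgfhggcfadd')
  8 → (2, 'caddcbfbehhdhfcfgabgbadfchgfhggcfadd')
  9 → (6, 'cbfbehhdhfcfgabgbadfchgfhggcfadd')
  10 → (33, 'cfadd')
  11 → (16, 'cfgabgbadfchgfhggcfadd')
  12 → (26, 'chgfhggcfadd')
  13 → (37, 'd')
  14 → (1, 'dcaddcbfbehhdhfcfgabgbadfchgfhggcfadd')
  15 → (5, 'dcbfbehhdhfcfgabgbadfchgfhggcfadd')
  16 → (36, 'dd')
  17 → (4, 'ddcbfbehhdhfcfgabgbadfchgfhggcfadd')
  18 → (24, 'dfchgfhggcfadd')
  19 → (13, 'dhfcfgabgbadfchgfhggcfadd')
  20 → (0, 'edcaddcbfbehhdhfcfgabgbadfchgfhggcfadd')
  21 → (10, 'ehhdhfcfgabgbadfchgfhggcfadd')
  22 → (34, 'fadd')
  23 → (8, 'fbehhdhfcfgabgbadfchgfhggcfadd')
  24 → (15, 'fcfgabgbadfchgfhggcfadd')
  25 → (25, 'fchgfhggcfadd')
  26 → (17, 'fgabgbadfchgfhggcfadd')
  27 → (29, 'fhggcfadd')
  28 → (18, 'gabgbadfchgfhggcfadd')
  29 → (21, 'gbadfchgfhggcfadd')
  30 → (32, 'gcfadd')
  31 → (28, 'gfhggcfadd')
  32 → (31, 'ggcfadd')
  33 → (12, 'hdhfcfgabgbadfchgfhggcfadd')
  34 → (14, 'hfcfgabgbadfchgfhggcfadd')
  35 → (27, 'hgfhggcfadd')
  36 → (30, 'hggcfadd')
  37 → (11, 'hhdhfcfgabgbadfchgfhggcfadd')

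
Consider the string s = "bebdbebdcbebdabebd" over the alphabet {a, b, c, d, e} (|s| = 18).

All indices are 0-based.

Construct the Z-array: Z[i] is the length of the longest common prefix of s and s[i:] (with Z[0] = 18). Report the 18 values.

Z[0]=18
i=1: i≥r, start 0; Z[1]=0
i=2: i≥r, start 0; Z[2]=1 extend→box=[2,3)
i=3: i≥r, start 0; Z[3]=0
i=4: i≥r, start 0; Z[4]=4 extend→box=[4,8)
i=5: min(r-i=3, Z[1]=0)=0; Z[5]=0
i=6: min(r-i=2, Z[2]=1)=1; Z[6]=1
i=7: min(r-i=1, Z[3]=0)=0; Z[7]=0
i=8: i≥r, start 0; Z[8]=0
i=9: i≥r, start 0; Z[9]=4 extend→box=[9,13)
i=10: min(r-i=3, Z[1]=0)=0; Z[10]=0
i=11: min(r-i=2, Z[2]=1)=1; Z[11]=1
i=12: min(r-i=1, Z[3]=0)=0; Z[12]=0
i=13: i≥r, start 0; Z[13]=0
i=14: i≥r, start 0; Z[14]=4 extend→box=[14,18)
i=15: min(r-i=3, Z[1]=0)=0; Z[15]=0
i=16: min(r-i=2, Z[2]=1)=1; Z[16]=1
i=17: min(r-i=1, Z[3]=0)=0; Z[17]=0

[18, 0, 1, 0, 4, 0, 1, 0, 0, 4, 0, 1, 0, 0, 4, 0, 1, 0]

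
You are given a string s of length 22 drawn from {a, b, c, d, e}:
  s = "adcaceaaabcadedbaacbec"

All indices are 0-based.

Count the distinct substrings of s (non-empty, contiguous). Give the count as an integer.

231

rank | idx | suffix
   0 |   6 | aaabcadedbaacbec
   1 |   7 | aabcadedbaacbec
   2 |  16 | aacbec
   3 |   8 | abcadedbaacbec
   4 |  17 | acbec
   5 |   3 | aceaaabcadedbaacbec
   6 |   0 | adcaceaaabcadedbaacbec
   7 |  11 | adedbaacbec
   8 |  15 | baacbec
   9 |   9 | bcadedbaacbec
  10 |  19 | bec
  11 |  21 | c
  12 |   2 | caceaaabcadedbaacbec
  13 |  10 | cadedbaacbec
  14 |  18 | cbec
  15 |   4 | ceaaabcadedbaacbec
  16 |  14 | dbaacbec
  17 |   1 | dcaceaaabcadedbaacbec
  18 |  12 | dedbaacbec
  19 |   5 | eaaabcadedbaacbec
  20 |  20 | ec
  21 |  13 | edbaacbec

SA = [6, 7, 16, 8, 17, 3, 0, 11, 15, 9, 19, 21, 2, 10, 18, 4, 14, 1, 12, 5, 20, 13]
i: (SA[i-1],SA[i]) lcp shared
  1: (6,7) 2 'aa'
  2: (7,16) 2 'aa'
  3: (16,8) 1 'a'
  4: (8,17) 1 'a'
  5: (17,3) 2 'ac'
  6: (3,0) 1 'a'
  7: (0,11) 2 'ad'
  8: (11,15) 0 ''
  9: (15,9) 1 'b'
  10: (9,19) 1 'b'
  11: (19,21) 0 ''
  12: (21,2) 1 'c'
  13: (2,10) 2 'ca'
  14: (10,18) 1 'c'
  15: (18,4) 1 'c'
  16: (4,14) 0 ''
  17: (14,1) 1 'd'
  18: (1,12) 1 'd'
  19: (12,5) 0 ''
  20: (5,20) 1 'e'
  21: (20,13) 1 'e'

n(n+1)/2 = 22·23/2 = 253
Σ LCP = 0 + 2 + 2 + 1 + 1 + 2 + 1 + 2 + 0 + 1 + 1 + 0 + 1 + 2 + 1 + 1 + 0 + 1 + 1 + 0 + 1 + 1 = 22
distinct = 253 − 22 = 231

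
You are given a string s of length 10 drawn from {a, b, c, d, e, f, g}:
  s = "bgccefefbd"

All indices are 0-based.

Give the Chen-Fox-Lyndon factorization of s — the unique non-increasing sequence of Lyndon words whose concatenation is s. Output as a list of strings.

emit factor 1: 'bgccefef' (i=0, period=8)
emit factor 2: 'bd' (i=8, period=2)

["bgccefef", "bd"]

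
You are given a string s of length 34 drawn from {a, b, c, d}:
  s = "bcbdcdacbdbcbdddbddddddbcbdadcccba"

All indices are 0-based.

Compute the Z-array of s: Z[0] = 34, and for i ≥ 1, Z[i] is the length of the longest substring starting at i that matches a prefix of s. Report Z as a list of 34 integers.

Z[0]=34
i=1: i≥r, start 0; Z[1]=0
i=2: i≥r, start 0; Z[2]=1 extend→box=[2,3)
i=3: i≥r, start 0; Z[3]=0
i=4: i≥r, start 0; Z[4]=0
i=5: i≥r, start 0; Z[5]=0
i=6: i≥r, start 0; Z[6]=0
i=7: i≥r, start 0; Z[7]=0
i=8: i≥r, start 0; Z[8]=1 extend→box=[8,9)
i=9: i≥r, start 0; Z[9]=0
i=10: i≥r, start 0; Z[10]=4 extend→box=[10,14)
i=11: min(r-i=3, Z[1]=0)=0; Z[11]=0
i=12: min(r-i=2, Z[2]=1)=1; Z[12]=1
i=13: min(r-i=1, Z[3]=0)=0; Z[13]=0
i=14: i≥r, start 0; Z[14]=0
i=15: i≥r, start 0; Z[15]=0
i=16: i≥r, start 0; Z[16]=1 extend→box=[16,17)
i=17: i≥r, start 0; Z[17]=0
i=18: i≥r, start 0; Z[18]=0
i=19: i≥r, start 0; Z[19]=0
i=20: i≥r, start 0; Z[20]=0
i=21: i≥r, start 0; Z[21]=0
i=22: i≥r, start 0; Z[22]=0
i=23: i≥r, start 0; Z[23]=4 extend→box=[23,27)
i=24: min(r-i=3, Z[1]=0)=0; Z[24]=0
i=25: min(r-i=2, Z[2]=1)=1; Z[25]=1
i=26: min(r-i=1, Z[3]=0)=0; Z[26]=0
i=27: i≥r, start 0; Z[27]=0
i=28: i≥r, start 0; Z[28]=0
i=29: i≥r, start 0; Z[29]=0
i=30: i≥r, start 0; Z[30]=0
i=31: i≥r, start 0; Z[31]=0
i=32: i≥r, start 0; Z[32]=1 extend→box=[32,33)
i=33: i≥r, start 0; Z[33]=0

[34, 0, 1, 0, 0, 0, 0, 0, 1, 0, 4, 0, 1, 0, 0, 0, 1, 0, 0, 0, 0, 0, 0, 4, 0, 1, 0, 0, 0, 0, 0, 0, 1, 0]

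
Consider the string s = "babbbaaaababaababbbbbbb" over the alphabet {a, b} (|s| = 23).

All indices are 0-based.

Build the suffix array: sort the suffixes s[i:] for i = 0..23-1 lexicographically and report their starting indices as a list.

[5, 6, 7, 12, 10, 8, 13, 1, 15, 22, 4, 11, 9, 0, 14, 21, 3, 20, 2, 19, 18, 17, 16]

rank | idx | suffix
   0 |   5 | aaaababaababbbbbbb
   1 |   6 | aaababaababbbbbbb
   2 |   7 | aababaababbbbbbb
   3 |  12 | aababbbbbbb
   4 |  10 | abaababbbbbbb
   5 |   8 | ababaababbbbbbb
   6 |  13 | ababbbbbbb
   7 |   1 | abbbaaaababaababbbbbbb
   8 |  15 | abbbbbbb
   9 |  22 | b
  10 |   4 | baaaababaababbbbbbb
  11 |  11 | baababbbbbbb
  12 |   9 | babaababbbbbbb
  13 |   0 | babbbaaaababaababbbbbbb
  14 |  14 | babbbbbbb
  15 |  21 | bb
  16 |   3 | bbaaaababaababbbbbbb
  17 |  20 | bbb
  18 |   2 | bbbaaaababaababbbbbbb
  19 |  19 | bbbb
  20 |  18 | bbbbb
  21 |  17 | bbbbbb
  22 |  16 | bbbbbbb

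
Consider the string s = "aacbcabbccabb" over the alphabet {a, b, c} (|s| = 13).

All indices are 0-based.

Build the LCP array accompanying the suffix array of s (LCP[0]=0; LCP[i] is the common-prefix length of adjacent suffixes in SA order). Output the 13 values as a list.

[0, 1, 3, 1, 0, 1, 2, 1, 2, 0, 4, 1, 1]

rank | idx | suffix
   0 |   0 | aacbcabbccabb
   1 |  10 | abb
   2 |   5 | abbccabb
   3 |   1 | acbcabbccabb
   4 |  12 | b
   5 |  11 | bb
   6 |   6 | bbccabb
   7 |   3 | bcabbccabb
   8 |   7 | bccabb
   9 |   9 | cabb
  10 |   4 | cabbccabb
  11 |   2 | cbcabbccabb
  12 |   8 | ccabb

SA = [0, 10, 5, 1, 12, 11, 6, 3, 7, 9, 4, 2, 8]
[i] adj suffixes → lcp
  [1] 0/10 → 1 ('a')
  [2] 10/5 → 3 ('abb')
  [3] 5/1 → 1 ('a')
  [4] 1/12 → 0 ('')
  [5] 12/11 → 1 ('b')
  [6] 11/6 → 2 ('bb')
  [7] 6/3 → 1 ('b')
  [8] 3/7 → 2 ('bc')
  [9] 7/9 → 0 ('')
  [10] 9/4 → 4 ('cabb')
  [11] 4/2 → 1 ('c')
  [12] 2/8 → 1 ('c')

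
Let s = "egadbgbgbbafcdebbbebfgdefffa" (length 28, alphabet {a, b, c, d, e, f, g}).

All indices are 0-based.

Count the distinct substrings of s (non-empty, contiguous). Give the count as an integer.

rank→(start, suffix):
  0 → (27, 'a')
  1 → (2, 'adbgbgbbafcdebbbebfgdefffa')
  2 → (10, 'afcdebbbebfgdefffa')
  3 → (9, 'bafcdebbbebfgdefffa')
  4 → (8, 'bbafcdebbbebfgdefffa')
  5 → (15, 'bbbebfgdefffa')
  6 → (16, 'bbebfgdefffa')
  7 → (17, 'bebfgdefffa')
  8 → (19, 'bfgdefffa')
  9 → (6, 'bgbbafcdebbbebfgdefffa')
  10 → (4, 'bgbgbbafcdebbbebfgdefffa')
  11 → (12, 'cdebbbebfgdefffa')
  12 → (3, 'dbgbgbbafcdebbbebfgdefffa')
  13 → (13, 'debbbebfgdefffa')
  14 → (22, 'defffa')
  15 → (14, 'ebbbebfgdefffa')
  16 → (18, 'ebfgdefffa')
  17 → (23, 'efffa')
  18 → (0, 'egadbgbgbbafcdebbbebfgdefffa')
  19 → (26, 'fa')
  20 → (11, 'fcdebbbebfgdefffa')
  21 → (25, 'ffa')
  22 → (24, 'fffa')
  23 → (20, 'fgdefffa')
  24 → (1, 'gadbgbgbbafcdebbbebfgdefffa')
  25 → (7, 'gbbafcdebbbebfgdefffa')
  26 → (5, 'gbgbbafcdebbbebfgdefffa')
  27 → (21, 'gdefffa')

SA = [27, 2, 10, 9, 8, 15, 16, 17, 19, 6, 4, 12, 3, 13, 22, 14, 18, 23, 0, 26, 11, 25, 24, 20, 1, 7, 5, 21]
[i] adj suffixes → lcp
  [1] 27/2 → 1 ('a')
  [2] 2/10 → 1 ('a')
  [3] 10/9 → 0 ('')
  [4] 9/8 → 1 ('b')
  [5] 8/15 → 2 ('bb')
  [6] 15/16 → 2 ('bb')
  [7] 16/17 → 1 ('b')
  [8] 17/19 → 1 ('b')
  [9] 19/6 → 1 ('b')
  [10] 6/4 → 3 ('bgb')
  [11] 4/12 → 0 ('')
  [12] 12/3 → 0 ('')
  [13] 3/13 → 1 ('d')
  [14] 13/22 → 2 ('de')
  [15] 22/14 → 0 ('')
  [16] 14/18 → 2 ('eb')
  [17] 18/23 → 1 ('e')
  [18] 23/0 → 1 ('e')
  [19] 0/26 → 0 ('')
  [20] 26/11 → 1 ('f')
  [21] 11/25 → 1 ('f')
  [22] 25/24 → 2 ('ff')
  [23] 24/20 → 1 ('f')
  [24] 20/1 → 0 ('')
  [25] 1/7 → 1 ('g')
  [26] 7/5 → 2 ('gb')
  [27] 5/21 → 1 ('g')

n(n+1)/2 = 28·29/2 = 406
Σ LCP = 0 + 1 + 1 + 0 + 1 + 2 + 2 + 1 + 1 + 1 + 3 + 0 + 0 + 1 + 2 + 0 + 2 + 1 + 1 + 0 + 1 + 1 + 2 + 1 + 0 + 1 + 2 + 1 = 29
distinct = 406 − 29 = 377

377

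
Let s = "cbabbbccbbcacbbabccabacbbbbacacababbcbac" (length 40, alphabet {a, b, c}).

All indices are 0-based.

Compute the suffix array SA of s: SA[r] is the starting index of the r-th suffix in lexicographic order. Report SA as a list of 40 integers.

[31, 19, 2, 33, 15, 38, 29, 27, 11, 21, 1, 32, 14, 37, 26, 20, 13, 25, 24, 23, 3, 8, 34, 4, 9, 35, 16, 5, 39, 30, 18, 28, 10, 0, 36, 12, 22, 7, 17, 6]

rank→(start, suffix):
  0 → (31, 'ababbcbac')
  1 → (19, 'abacbbbbacacababbcbac')
  2 → (2, 'abbbccbbcacbbabccabacbbbbacacababbcbac')
  3 → (33, 'abbcbac')
  4 → (15, 'abccabacbbbbacacababbcbac')
  5 → (38, 'ac')
  6 → (29, 'acababbcbac')
  7 → (27, 'acacababbcbac')
  8 → (11, 'acbbabccabacbbbbacacababbcbac')
  9 → (21, 'acbbbbacacababbcbac')
  10 → (1, 'babbbccbbcacbbabccabacbbbbacacababbcbac')
  11 → (32, 'babbcbac')
  12 → (14, 'babccabacbbbbacacababbcbac')
  13 → (37, 'bac')
  14 → (26, 'bacacababbcbac')
  15 → (20, 'bacbbbbacacababbcbac')
  16 → (13, 'bbabccabacbbbbacacababbcbac')
  17 → (25, 'bbacacababbcbac')
  18 → (24, 'bbbacacababbcbac')
  19 → (23, 'bbbbacacababbcbac')
  20 → (3, 'bbbccbbcacbbabccabacbbbbacacababbcbac')
  21 → (8, 'bbcacbbabccabacbbbbacacababbcbac')
  22 → (34, 'bbcbac')
  23 → (4, 'bbccbbcacbbabccabacbbbbacacababbcbac')
  24 → (9, 'bcacbbabccabacbbbbacacababbcbac')
  25 → (35, 'bcbac')
  26 → (16, 'bccabacbbbbacacababbcbac')
  27 → (5, 'bccbbcacbbabccabacbbbbacacababbcbac')
  28 → (39, 'c')
  29 → (30, 'cababbcbac')
  30 → (18, 'cabacbbbbacacababbcbac')
  31 → (28, 'cacababbcbac')
  32 → (10, 'cacbbabccabacbbbbacacababbcbac')
  33 → (0, 'cbabbbccbbcacbbabccabacbbbbacacababbcbac')
  34 → (36, 'cbac')
  35 → (12, 'cbbabccabacbbbbacacababbcbac')
  36 → (22, 'cbbbbacacababbcbac')
  37 → (7, 'cbbcacbbabccabacbbbbacacababbcbac')
  38 → (17, 'ccabacbbbbacacababbcbac')
  39 → (6, 'ccbbcacbbabccabacbbbbacacababbcbac')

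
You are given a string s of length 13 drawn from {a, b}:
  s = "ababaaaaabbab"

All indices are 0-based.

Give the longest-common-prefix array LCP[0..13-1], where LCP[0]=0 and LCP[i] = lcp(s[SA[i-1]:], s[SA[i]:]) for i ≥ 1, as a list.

[0, 4, 3, 2, 1, 2, 3, 2, 0, 1, 2, 3, 1]

rank→(start, suffix):
  0 → (4, 'aaaaabbab')
  1 → (5, 'aaaabbab')
  2 → (6, 'aaabbab')
  3 → (7, 'aabbab')
  4 → (11, 'ab')
  5 → (2, 'abaaaaabbab')
  6 → (0, 'ababaaaaabbab')
  7 → (8, 'abbab')
  8 → (12, 'b')
  9 → (3, 'baaaaabbab')
  10 → (10, 'bab')
  11 → (1, 'babaaaaabbab')
  12 → (9, 'bbab')

SA = [4, 5, 6, 7, 11, 2, 0, 8, 12, 3, 10, 1, 9]
[i] adj suffixes → lcp
  [1] 4/5 → 4 ('aaaa')
  [2] 5/6 → 3 ('aaa')
  [3] 6/7 → 2 ('aa')
  [4] 7/11 → 1 ('a')
  [5] 11/2 → 2 ('ab')
  [6] 2/0 → 3 ('aba')
  [7] 0/8 → 2 ('ab')
  [8] 8/12 → 0 ('')
  [9] 12/3 → 1 ('b')
  [10] 3/10 → 2 ('ba')
  [11] 10/1 → 3 ('bab')
  [12] 1/9 → 1 ('b')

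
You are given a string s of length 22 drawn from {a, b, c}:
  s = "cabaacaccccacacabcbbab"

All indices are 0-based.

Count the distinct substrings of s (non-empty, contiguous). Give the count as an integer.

rank | idx | suffix
   0 |   3 | aacaccccacacabcbbab
   1 |  20 | ab
   2 |   1 | abaacaccccacacabcbbab
   3 |  15 | abcbbab
   4 |  13 | acabcbbab
   5 |  11 | acacabcbbab
   6 |   4 | acaccccacacabcbbab
   7 |   6 | accccacacabcbbab
   8 |  21 | b
   9 |   2 | baacaccccacacabcbbab
  10 |  19 | bab
  11 |  18 | bbab
  12 |  16 | bcbbab
  13 |   0 | cabaacaccccacacabcbbab
  14 |  14 | cabcbbab
  15 |  12 | cacabcbbab
  16 |  10 | cacacabcbbab
  17 |   5 | caccccacacabcbbab
  18 |  17 | cbbab
  19 |   9 | ccacacabcbbab
  20 |   8 | cccacacabcbbab
  21 |   7 | ccccacacabcbbab

SA = [3, 20, 1, 15, 13, 11, 4, 6, 21, 2, 19, 18, 16, 0, 14, 12, 10, 5, 17, 9, 8, 7]
rank  pair      lcp
   1  s[3:],s[20:]  1  'a'
   2  s[20:],s[1:]  2  'ab'
   3  s[1:],s[15:]  2  'ab'
   4  s[15:],s[13:]  1  'a'
   5  s[13:],s[11:]  3  'aca'
   6  s[11:],s[4:]  4  'acac'
   7  s[4:],s[6:]  2  'ac'
   8  s[6:],s[21:]  0  ''
   9  s[21:],s[2:]  1  'b'
  10  s[2:],s[19:]  2  'ba'
  11  s[19:],s[18:]  1  'b'
  12  s[18:],s[16:]  1  'b'
  13  s[16:],s[0:]  0  ''
  14  s[0:],s[14:]  3  'cab'
  15  s[14:],s[12:]  2  'ca'
  16  s[12:],s[10:]  4  'caca'
  17  s[10:],s[5:]  3  'cac'
  18  s[5:],s[17:]  1  'c'
  19  s[17:],s[9:]  1  'c'
  20  s[9:],s[8:]  2  'cc'
  21  s[8:],s[7:]  3  'ccc'

n(n+1)/2 = 22·23/2 = 253
Σ LCP = 0 + 1 + 2 + 2 + 1 + 3 + 4 + 2 + 0 + 1 + 2 + 1 + 1 + 0 + 3 + 2 + 4 + 3 + 1 + 1 + 2 + 3 = 39
distinct = 253 − 39 = 214

214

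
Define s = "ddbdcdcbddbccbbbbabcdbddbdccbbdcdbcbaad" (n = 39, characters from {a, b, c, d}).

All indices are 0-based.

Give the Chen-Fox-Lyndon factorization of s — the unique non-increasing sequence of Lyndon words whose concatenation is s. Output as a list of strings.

["d", "d", "bdcdcbdd", "bcc", "b", "b", "b", "b", "abcdbddbdccbbdcdbcb", "aad"]

emit factor 1: 'd' (i=0, period=1)
emit factor 2: 'd' (i=1, period=1)
emit factor 3: 'bdcdcbdd' (i=2, period=8)
emit factor 4: 'bcc' (i=10, period=3)
emit factor 5: 'b' (i=13, period=1)
emit factor 6: 'b' (i=14, period=1)
emit factor 7: 'b' (i=15, period=1)
emit factor 8: 'b' (i=16, period=1)
emit factor 9: 'abcdbddbdccbbdcdbcb' (i=17, period=19)
emit factor 10: 'aad' (i=36, period=3)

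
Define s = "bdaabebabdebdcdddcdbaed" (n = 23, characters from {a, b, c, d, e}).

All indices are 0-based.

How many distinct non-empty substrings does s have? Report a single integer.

249

rank→(start, suffix):
  0 → (2, 'aabebabdebdcdddcdbaed')
  1 → (7, 'abdebdcdddcdbaed')
  2 → (3, 'abebabdebdcdddcdbaed')
  3 → (20, 'aed')
  4 → (6, 'babdebdcdddcdbaed')
  5 → (19, 'baed')
  6 → (0, 'bdaabebabdebdcdddcdbaed')
  7 → (11, 'bdcdddcdbaed')
  8 → (8, 'bdebdcdddcdbaed')
  9 → (4, 'bebabdebdcdddcdbaed')
  10 → (17, 'cdbaed')
  11 → (13, 'cdddcdbaed')
  12 → (22, 'd')
  13 → (1, 'daabebabdebdcdddcdbaed')
  14 → (18, 'dbaed')
  15 → (16, 'dcdbaed')
  16 → (12, 'dcdddcdbaed')
  17 → (15, 'ddcdbaed')
  18 → (14, 'dddcdbaed')
  19 → (9, 'debdcdddcdbaed')
  20 → (5, 'ebabdebdcdddcdbaed')
  21 → (10, 'ebdcdddcdbaed')
  22 → (21, 'ed')

SA = [2, 7, 3, 20, 6, 19, 0, 11, 8, 4, 17, 13, 22, 1, 18, 16, 12, 15, 14, 9, 5, 10, 21]
i: (SA[i-1],SA[i]) lcp shared
  1: (2,7) 1 'a'
  2: (7,3) 2 'ab'
  3: (3,20) 1 'a'
  4: (20,6) 0 ''
  5: (6,19) 2 'ba'
  6: (19,0) 1 'b'
  7: (0,11) 2 'bd'
  8: (11,8) 2 'bd'
  9: (8,4) 1 'b'
  10: (4,17) 0 ''
  11: (17,13) 2 'cd'
  12: (13,22) 0 ''
  13: (22,1) 1 'd'
  14: (1,18) 1 'd'
  15: (18,16) 1 'd'
  16: (16,12) 3 'dcd'
  17: (12,15) 1 'd'
  18: (15,14) 2 'dd'
  19: (14,9) 1 'd'
  20: (9,5) 0 ''
  21: (5,10) 2 'eb'
  22: (10,21) 1 'e'

n(n+1)/2 = 23·24/2 = 276
Σ LCP = 0 + 1 + 2 + 1 + 0 + 2 + 1 + 2 + 2 + 1 + 0 + 2 + 0 + 1 + 1 + 1 + 3 + 1 + 2 + 1 + 0 + 2 + 1 = 27
distinct = 276 − 27 = 249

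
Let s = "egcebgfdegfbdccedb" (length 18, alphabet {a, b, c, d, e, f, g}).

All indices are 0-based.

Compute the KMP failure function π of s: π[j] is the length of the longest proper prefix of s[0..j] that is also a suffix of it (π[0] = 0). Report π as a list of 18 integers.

[0, 0, 0, 1, 0, 0, 0, 0, 1, 2, 0, 0, 0, 0, 0, 1, 0, 0]

π[0] = 0
j=1 s[j]='g': π[1]=0 (border '')
j=2 s[j]='c': π[2]=0 (border '')
j=3 s[j]='e': π[3]=1 (border 'e')
j=4 s[j]='b': k: 1→0; π[4]=0 (border '')
j=5 s[j]='g': π[5]=0 (border '')
j=6 s[j]='f': π[6]=0 (border '')
j=7 s[j]='d': π[7]=0 (border '')
j=8 s[j]='e': π[8]=1 (border 'e')
j=9 s[j]='g': π[9]=2 (border 'eg')
j=10 s[j]='f': k: 2→0; π[10]=0 (border '')
j=11 s[j]='b': π[11]=0 (border '')
j=12 s[j]='d': π[12]=0 (border '')
j=13 s[j]='c': π[13]=0 (border '')
j=14 s[j]='c': π[14]=0 (border '')
j=15 s[j]='e': π[15]=1 (border 'e')
j=16 s[j]='d': k: 1→0; π[16]=0 (border '')
j=17 s[j]='b': π[17]=0 (border '')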